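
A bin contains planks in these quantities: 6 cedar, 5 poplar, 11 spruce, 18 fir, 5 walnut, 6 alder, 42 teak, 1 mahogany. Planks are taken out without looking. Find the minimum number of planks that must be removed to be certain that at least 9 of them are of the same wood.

48

By pigeonhole, the 8 woods are the holes; the planks drawn are the pigeons.
To avoid 9 of any one wood, the worst case takes at most 8 of each wood, or every plank of a wood that has fewer than 8.
That gives 6 + 5 + 8 + 8 + 5 + 6 + 8 + 1 = 47 planks with no wood reaching 9.
The next plank forces some wood to 9, so 47 + 1 = 48.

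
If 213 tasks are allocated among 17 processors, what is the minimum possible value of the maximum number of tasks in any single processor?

13

The 17 processors are the holes and the 213 tasks are the pigeons.
If every processor held at most 12 tasks, the total would be at most 17 × 12 = 204, which is less than 213.
So some processor holds at least ⌈213/17⌉ = 13 tasks.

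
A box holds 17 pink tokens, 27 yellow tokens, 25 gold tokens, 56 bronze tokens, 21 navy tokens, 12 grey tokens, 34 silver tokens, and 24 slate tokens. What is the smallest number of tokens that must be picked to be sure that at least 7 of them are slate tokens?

In the worst case for collecting slate tokens, every non-slate token comes out first.
There are 17 + 27 + 25 + 56 + 21 + 12 + 34 = 192 non-slate tokens altogether.
After those, each further token must be slate, so 192 + 7 = 199 draws guarantee 7 slate tokens.

199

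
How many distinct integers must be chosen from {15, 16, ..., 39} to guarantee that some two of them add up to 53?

A set avoiding the sum 53 can contain at most one of each pair {x, 53−x}, plus the 1 element whose complement lies outside the range.
The integers 27, …, 39 (13 of them) are such a set: any two sum to at least 27+28 = 55 > 53.
By the pigeonhole principle, any 14th integer completes one of the 12 pairs, so 14 choices force a sum of 53.

14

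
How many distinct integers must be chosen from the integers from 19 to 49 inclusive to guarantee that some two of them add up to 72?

Two chosen integers sum to 72 exactly when both halves of some pair {x, 72−x} with 23 ≤ x ≤ 72−x ≤ 49 are chosen — 13 such pairs.
The remaining 5 elements (those with no distinct partner in range) can never complete a 72-sum, so the worst case takes all of them and one from each pair: 5 + 13 = 18.
The 19th integer has to be the second member of some pair, so 18 + 1 = 19.

19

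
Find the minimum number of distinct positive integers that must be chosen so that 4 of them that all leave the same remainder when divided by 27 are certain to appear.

82

By pigeonhole, the 27 residue classes mod 27 are the pigeonholes.
With 81 integers one could put 3 in each residue class and have no class reach 4.
The 82nd integer pushes some class to 4, so 27·3 + 1 = 82.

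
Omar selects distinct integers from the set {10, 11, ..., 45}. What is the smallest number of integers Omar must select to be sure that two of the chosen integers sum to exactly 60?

22

Two chosen integers sum to 60 exactly when both halves of some pair {x, 60−x} with 15 ≤ x ≤ 60−x ≤ 45 are chosen — 15 such pairs.
The remaining 6 elements (those with no distinct partner in range) can never complete a 60-sum, so the worst case takes all of them and one from each pair: 6 + 15 = 21.
The 22nd integer has to be the second member of some pair, so 21 + 1 = 22.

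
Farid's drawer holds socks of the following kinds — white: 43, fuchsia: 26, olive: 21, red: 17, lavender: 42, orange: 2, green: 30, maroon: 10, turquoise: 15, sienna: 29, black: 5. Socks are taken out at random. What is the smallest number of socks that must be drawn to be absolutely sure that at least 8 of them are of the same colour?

The 11 colours are the holes; the socks drawn are the pigeons.
To avoid 8 of any one colour, the worst case takes at most 7 of each colour, or every sock of a colour that has fewer than 7.
That gives 7 + 7 + 7 + 7 + 7 + 2 + 7 + 7 + 7 + 7 + 5 = 70 socks with no colour reaching 8.
The next sock forces some colour to 8, so 70 + 1 = 71.

71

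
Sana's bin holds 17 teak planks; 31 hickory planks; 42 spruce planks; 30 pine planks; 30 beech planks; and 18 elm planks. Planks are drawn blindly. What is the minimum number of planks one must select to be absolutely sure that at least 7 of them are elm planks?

157

In the worst case for collecting elm planks, every non-elm plank comes out first.
There are 17 + 31 + 42 + 30 + 30 = 150 non-elm planks altogether.
After those, each further plank must be elm, so 150 + 7 = 157 draws guarantee 7 elm planks.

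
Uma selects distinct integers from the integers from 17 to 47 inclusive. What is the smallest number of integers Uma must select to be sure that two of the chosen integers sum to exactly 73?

Group the elements by complementary pair {x, 73−x}: {26,47}, {27,46}, {28,45}, …, giving 11 two-element pairs and 9 integers whose partner 73−x falls outside [17,47].
Treating each of those 20 groups as a pigeonhole, one can pick one integer per group — 20 integers — with no two summing to 73.
The 21st integer lands in an occupied pair, forcing a sum of 73.

21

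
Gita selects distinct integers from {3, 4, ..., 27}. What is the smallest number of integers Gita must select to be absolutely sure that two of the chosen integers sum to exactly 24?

Two chosen integers sum to 24 exactly when both halves of some pair {x, 24−x} with 3 ≤ x ≤ 24−x ≤ 21 are chosen — 9 such pairs.
The remaining 7 elements (those with no distinct partner in range) can never complete a 24-sum, so the worst case takes all of them and one from each pair: 7 + 9 = 16.
Pigeonhole: the 17th integer has to be the second member of some pair, so 16 + 1 = 17.

17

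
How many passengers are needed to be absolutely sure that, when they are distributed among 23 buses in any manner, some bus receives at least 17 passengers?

369

With 368 passengers one could put exactly 16 in each of the 23 buses, and no bus would reach 17.
One more passenger must land in a bus that already has 16, giving it 17.
So 23 × 16 + 1 = 369 passengers are required.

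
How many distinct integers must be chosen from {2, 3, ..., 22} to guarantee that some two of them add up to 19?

Group the elements by complementary pair {x, 19−x}: {2,17}, {3,16}, {4,15}, …, giving 8 two-element pairs and 5 integers whose partner 19−x falls outside [2,22].
By pigeonhole, treating each of those 13 groups as a pigeonhole, one can pick one integer per group — 13 integers — with no two summing to 19.
The 14th integer lands in an occupied pair, forcing a sum of 19.

14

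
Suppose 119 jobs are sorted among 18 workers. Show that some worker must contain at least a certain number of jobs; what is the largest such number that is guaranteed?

7

The 18 workers are the holes and the 119 jobs are the pigeons.
If every worker held at most 6 jobs, the total would be at most 18 × 6 = 108, which is less than 119.
So some worker holds at least ⌈119/18⌉ = 7 jobs.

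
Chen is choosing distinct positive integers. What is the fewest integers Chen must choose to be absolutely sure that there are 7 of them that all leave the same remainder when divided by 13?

79

The 13 residue classes mod 13 are the pigeonholes.
With 78 integers one could put 6 in each residue class and have no class reach 7.
The 79th integer pushes some class to 7, so 13·6 + 1 = 79.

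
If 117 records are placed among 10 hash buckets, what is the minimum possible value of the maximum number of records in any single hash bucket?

12

The 10 hash buckets are the holes and the 117 records are the pigeons.
If every hash bucket held at most 11 records, the total would be at most 10 × 11 = 110, which is less than 117.
So some hash bucket holds at least ⌈117/10⌉ = 12 records.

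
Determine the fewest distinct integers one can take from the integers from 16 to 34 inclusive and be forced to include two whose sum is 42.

Two chosen integers sum to 42 exactly when both halves of some pair {x, 42−x} with 16 ≤ x ≤ 42−x ≤ 26 are chosen — 5 such pairs.
The remaining 9 elements (those with no distinct partner in range) can never complete a 42-sum, so the worst case takes all of them and one from each pair: 9 + 5 = 14.
The 15th integer has to be the second member of some pair, so 14 + 1 = 15.

15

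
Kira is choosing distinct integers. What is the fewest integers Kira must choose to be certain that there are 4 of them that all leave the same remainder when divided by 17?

52

By the pigeonhole principle, the 17 residue classes mod 17 are the pigeonholes.
With 51 integers one could put 3 in each residue class and have no class reach 4.
The 52nd integer pushes some class to 4, so 17·3 + 1 = 52.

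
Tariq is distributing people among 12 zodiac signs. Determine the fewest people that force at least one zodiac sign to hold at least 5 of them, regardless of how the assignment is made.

With 48 people one could put exactly 4 in each of the 12 zodiac signs, and no zodiac sign would reach 5.
Pigeonhole: one more person must land in a zodiac sign that already has 4, giving it 5.
So 12 × 4 + 1 = 49 people are required.

49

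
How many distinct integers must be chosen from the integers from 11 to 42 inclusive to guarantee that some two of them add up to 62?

22

Two chosen integers sum to 62 exactly when both halves of some pair {x, 62−x} with 20 ≤ x ≤ 62−x ≤ 42 are chosen — 11 such pairs.
The remaining 10 elements (those with no distinct partner in range) can never complete a 62-sum, so the worst case takes all of them and one from each pair: 10 + 11 = 21.
By pigeonhole, the 22nd integer has to be the second member of some pair, so 21 + 1 = 22.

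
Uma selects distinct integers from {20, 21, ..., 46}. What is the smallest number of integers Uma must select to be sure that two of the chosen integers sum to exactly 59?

18

A set avoiding the sum 59 can contain at most one of each pair {x, 59−x}, plus the 7 elements whose complement lies outside the range.
The integers 30, …, 46 (17 of them) are such a set: any two sum to at least 30+31 = 61 > 59.
Any 18th integer completes one of the 10 pairs, so 18 choices force a sum of 59.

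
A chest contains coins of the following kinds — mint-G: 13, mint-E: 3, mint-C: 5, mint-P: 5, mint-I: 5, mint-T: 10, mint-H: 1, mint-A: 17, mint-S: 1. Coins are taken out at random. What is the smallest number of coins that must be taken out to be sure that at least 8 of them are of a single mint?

42

Put each drawn coin into a box by mint. The largest draw with every box below 8 takes min(count, 7) from each mint; mints with fewer than 7 contribute all they have.
Σ min(cᵢ, 7) = 7 + 3 + 5 + 5 + 5 + 7 + 1 + 7 + 1 = 41.
Draw number 41 + 1 = 42 must push one box to 8.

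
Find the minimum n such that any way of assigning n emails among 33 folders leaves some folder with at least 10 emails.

With 297 emails one could put exactly 9 in each of the 33 folders, and no folder would reach 10.
One more email must land in a folder that already has 9, giving it 10.
So 33 × 9 + 1 = 298 emails are required.

298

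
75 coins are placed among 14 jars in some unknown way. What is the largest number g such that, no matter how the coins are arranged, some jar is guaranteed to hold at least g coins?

The 14 jars are the holes and the 75 coins are the pigeons.
If every jar held at most 5 coins, the total would be at most 14 × 5 = 70, which is less than 75.
So some jar holds at least ⌈75/14⌉ = 6 coins.

6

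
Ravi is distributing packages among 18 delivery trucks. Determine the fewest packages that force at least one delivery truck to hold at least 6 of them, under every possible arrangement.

91

With 90 packages one could put exactly 5 in each of the 18 delivery trucks, and no delivery truck would reach 6.
By pigeonhole, one more package must land in a delivery truck that already has 5, giving it 6.
So 18 × 5 + 1 = 91 packages are required.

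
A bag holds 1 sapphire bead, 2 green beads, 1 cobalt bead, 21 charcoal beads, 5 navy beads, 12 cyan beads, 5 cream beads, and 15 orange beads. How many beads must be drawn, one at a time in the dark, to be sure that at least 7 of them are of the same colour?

An adversary could hand out at most 6 beads per colour (5 colours run out sooner): 1 + 2 + 1 + 6 + 5 + 6 + 5 + 6 = 32 beads and still no colour has 7.
One more bead lands in a colour already at 6, so 33 draws are enough and 32 are not.

33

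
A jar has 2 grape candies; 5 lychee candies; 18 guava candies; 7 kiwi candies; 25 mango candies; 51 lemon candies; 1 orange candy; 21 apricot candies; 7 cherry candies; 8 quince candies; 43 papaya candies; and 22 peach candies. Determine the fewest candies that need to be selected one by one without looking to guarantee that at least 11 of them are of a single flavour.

An adversary could hand out at most 10 candies per flavour (6 flavours run out sooner): 2 + 5 + 10 + 7 + 10 + 10 + 1 + 10 + 7 + 8 + 10 + 10 = 90 candies and still no flavour has 11.
One more candy lands in a flavour already at 10, so 91 draws are enough and 90 are not.

91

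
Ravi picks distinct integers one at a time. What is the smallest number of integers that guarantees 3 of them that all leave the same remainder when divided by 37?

By the pigeonhole principle, the 37 residue classes mod 37 are the pigeonholes.
With 74 integers one could put 2 in each residue class and have no class reach 3.
The 75th integer pushes some class to 3, so 37·2 + 1 = 75.

75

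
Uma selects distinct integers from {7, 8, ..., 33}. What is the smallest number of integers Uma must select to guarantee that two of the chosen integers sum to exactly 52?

21

Group the elements by complementary pair {x, 52−x}: {19,33}, {20,32}, {21,31}, …, giving 7 two-element pairs; the single value 26 (it cannot pair with itself since the integers are distinct); and 12 integers whose partner 52−x falls outside [7,33].
Treating each of those 20 groups as a pigeonhole, one can pick one integer per group — 20 integers — with no two summing to 52.
The 21st integer lands in an occupied pair, forcing a sum of 52.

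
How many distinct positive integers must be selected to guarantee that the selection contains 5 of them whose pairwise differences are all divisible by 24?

97

Integers whose pairwise differences are multiples of 24 are exactly those sharing a remainder mod 24. The 24 residue classes mod 24 are the pigeonholes.
With 96 integers one could put 4 in each residue class and have no class reach 5.
The 97th integer pushes some class to 5, so 24·4 + 1 = 97.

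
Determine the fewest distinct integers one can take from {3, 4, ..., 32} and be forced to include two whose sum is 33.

17

Group the elements by complementary pair {x, 33−x}: {3,30}, {4,29}, {5,28}, …, giving 14 two-element pairs and 2 integers whose partner 33−x falls outside [3,32].
Pigeonhole: treating each of those 16 groups as a pigeonhole, one can pick one integer per group — 16 integers — with no two summing to 33.
The 17th integer lands in an occupied pair, forcing a sum of 33.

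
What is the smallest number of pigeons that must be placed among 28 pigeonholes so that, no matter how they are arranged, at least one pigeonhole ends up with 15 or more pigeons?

393

With 392 pigeons one could put exactly 14 in each of the 28 pigeonholes, and no pigeonhole would reach 15.
One more pigeon must land in a pigeonhole that already has 14, giving it 15.
So 28 × 14 + 1 = 393 pigeons are required.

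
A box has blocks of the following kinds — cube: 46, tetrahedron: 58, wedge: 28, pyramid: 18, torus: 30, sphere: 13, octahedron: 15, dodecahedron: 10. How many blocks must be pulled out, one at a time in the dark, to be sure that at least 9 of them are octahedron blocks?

212

In the worst case for collecting octahedron blocks, every non-octahedron block comes out first.
There are 46 + 58 + 28 + 18 + 30 + 13 + 10 = 203 non-octahedron blocks altogether.
After those, each further block must be octahedron, so 203 + 9 = 212 draws guarantee 9 octahedron blocks.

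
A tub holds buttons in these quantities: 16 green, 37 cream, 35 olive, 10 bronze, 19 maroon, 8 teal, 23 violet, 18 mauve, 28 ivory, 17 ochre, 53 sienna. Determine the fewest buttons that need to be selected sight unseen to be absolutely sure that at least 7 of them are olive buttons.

236

In the worst case for collecting olive buttons, every non-olive button comes out first.
There are 16 + 37 + 10 + 19 + 8 + 23 + 18 + 28 + 17 + 53 = 229 non-olive buttons altogether.
After those, each further button must be olive, so 229 + 7 = 236 draws guarantee 7 olive buttons.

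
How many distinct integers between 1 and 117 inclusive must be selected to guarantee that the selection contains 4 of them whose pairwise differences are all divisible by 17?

Integers whose pairwise differences are multiples of 17 are exactly those sharing a remainder mod 17. The 17 residue classes mod 17 are the pigeonholes.
With 51 integers one could put 3 in each residue class and have no class reach 4.
The 52nd integer pushes some class to 4, so 17·3 + 1 = 52.

52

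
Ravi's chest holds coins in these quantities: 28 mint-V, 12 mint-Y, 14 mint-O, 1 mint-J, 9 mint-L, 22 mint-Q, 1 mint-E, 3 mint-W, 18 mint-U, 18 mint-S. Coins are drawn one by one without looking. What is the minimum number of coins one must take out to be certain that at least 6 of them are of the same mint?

Pigeonhole: put each drawn coin into a box by mint. The largest draw with every box below 6 takes min(count, 5) from each mint; mints with fewer than 5 contribute all they have.
Σ min(cᵢ, 5) = 5 + 5 + 5 + 1 + 5 + 5 + 1 + 3 + 5 + 5 = 40.
Draw number 40 + 1 = 41 must push one box to 6.

41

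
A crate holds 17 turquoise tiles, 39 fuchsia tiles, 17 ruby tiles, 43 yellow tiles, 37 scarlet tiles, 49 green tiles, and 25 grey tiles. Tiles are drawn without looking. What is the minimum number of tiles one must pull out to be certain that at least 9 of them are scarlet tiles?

199

In the worst case for collecting scarlet tiles, every non-scarlet tile comes out first.
There are 17 + 39 + 17 + 43 + 49 + 25 = 190 non-scarlet tiles altogether.
After those, each further tile must be scarlet, so 190 + 9 = 199 draws guarantee 9 scarlet tiles.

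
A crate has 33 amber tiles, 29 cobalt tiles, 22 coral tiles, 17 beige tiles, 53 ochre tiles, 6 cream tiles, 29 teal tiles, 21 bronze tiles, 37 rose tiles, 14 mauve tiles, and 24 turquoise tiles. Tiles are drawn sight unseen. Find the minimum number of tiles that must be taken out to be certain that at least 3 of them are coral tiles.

In the worst case for collecting coral tiles, every non-coral tile comes out first.
There are 33 + 29 + 17 + 53 + 6 + 29 + 21 + 37 + 14 + 24 = 263 non-coral tiles altogether.
After those, each further tile must be coral, so 263 + 3 = 266 draws guarantee 3 coral tiles.

266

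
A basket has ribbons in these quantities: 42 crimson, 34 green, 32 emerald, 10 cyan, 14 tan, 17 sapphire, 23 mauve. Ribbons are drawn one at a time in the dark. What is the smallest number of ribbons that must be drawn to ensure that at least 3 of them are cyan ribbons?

In the worst case for collecting cyan ribbons, every non-cyan ribbon comes out first.
There are 42 + 34 + 32 + 14 + 17 + 23 = 162 non-cyan ribbons altogether.
After those, each further ribbon must be cyan, so 162 + 3 = 165 draws guarantee 3 cyan ribbons.

165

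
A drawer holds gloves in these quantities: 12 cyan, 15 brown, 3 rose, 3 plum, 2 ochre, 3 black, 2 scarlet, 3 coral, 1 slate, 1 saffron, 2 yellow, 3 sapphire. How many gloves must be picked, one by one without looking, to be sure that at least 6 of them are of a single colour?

34

An adversary could hand out at most 5 gloves per colour (10 colours run out sooner): 5 + 5 + 3 + 3 + 2 + 3 + 2 + 3 + 1 + 1 + 2 + 3 = 33 gloves and still no colour has 6.
Pigeonhole: one more glove lands in a colour already at 5, so 34 draws are enough and 33 are not.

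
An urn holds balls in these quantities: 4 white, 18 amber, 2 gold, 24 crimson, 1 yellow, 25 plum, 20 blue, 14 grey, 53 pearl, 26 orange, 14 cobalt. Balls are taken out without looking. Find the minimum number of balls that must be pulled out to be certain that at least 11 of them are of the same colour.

88

An adversary could hand out at most 10 balls per colour (white, gold, yellow run out sooner): 4 + 10 + 2 + 10 + 1 + 10 + 10 + 10 + 10 + 10 + 10 = 87 balls and still no colour has 11.
Pigeonhole: one more ball lands in a colour already at 10, so 88 draws are enough and 87 are not.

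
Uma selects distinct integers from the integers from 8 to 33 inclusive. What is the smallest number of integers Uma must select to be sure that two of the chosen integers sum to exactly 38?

A set avoiding the sum 38 can contain at most one of each pair {x, 38−x}, plus the 4 elements whose complement lies outside the range or equal to its own complement.
The integers 19, …, 33 (15 of them) are such a set: any two sum to at least 19+20 = 39 > 38.
By pigeonhole, any 16th integer completes one of the 11 pairs, so 16 choices force a sum of 38.

16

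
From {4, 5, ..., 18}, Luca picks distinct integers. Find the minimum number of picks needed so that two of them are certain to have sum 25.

10

Group the elements by complementary pair {x, 25−x}: {7,18}, {8,17}, {9,16}, …, giving 6 two-element pairs and 3 integers whose partner 25−x falls outside [4,18].
Pigeonhole: treating each of those 9 groups as a pigeonhole, one can pick one integer per group — 9 integers — with no two summing to 25.
The 10th integer lands in an occupied pair, forcing a sum of 25.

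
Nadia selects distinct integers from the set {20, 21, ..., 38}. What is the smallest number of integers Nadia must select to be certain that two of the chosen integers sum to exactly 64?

Two chosen integers sum to 64 exactly when both halves of some pair {x, 64−x} with 26 ≤ x ≤ 64−x ≤ 38 are chosen — 6 such pairs.
The remaining 7 elements (those with no distinct partner in range) can never complete a 64-sum, so the worst case takes all of them and one from each pair: 7 + 6 = 13.
By the pigeonhole principle, the 14th integer has to be the second member of some pair, so 13 + 1 = 14.

14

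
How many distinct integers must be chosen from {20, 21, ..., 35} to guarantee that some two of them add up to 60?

12

Group the elements by complementary pair {x, 60−x}: {25,35}, {26,34}, {27,33}, …, giving 5 two-element pairs; the single value 30 (it cannot pair with itself since the integers are distinct); and 5 integers whose partner 60−x falls outside [20,35].
By pigeonhole, treating each of those 11 groups as a pigeonhole, one can pick one integer per group — 11 integers — with no two summing to 60.
The 12th integer lands in an occupied pair, forcing a sum of 60.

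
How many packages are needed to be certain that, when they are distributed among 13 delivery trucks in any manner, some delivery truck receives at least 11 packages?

131

With 130 packages one could put exactly 10 in each of the 13 delivery trucks, and no delivery truck would reach 11.
By pigeonhole, one more package must land in a delivery truck that already has 10, giving it 11.
So 13 × 10 + 1 = 131 packages are required.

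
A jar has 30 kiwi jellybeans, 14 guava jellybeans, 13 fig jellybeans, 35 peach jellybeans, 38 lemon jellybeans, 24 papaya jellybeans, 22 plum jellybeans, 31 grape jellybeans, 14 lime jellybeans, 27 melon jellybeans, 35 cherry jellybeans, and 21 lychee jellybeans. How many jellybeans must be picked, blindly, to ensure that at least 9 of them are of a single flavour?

97

By pigeonhole, put each drawn jellybean into a box by flavour. The largest draw with every box below 9 takes min(count, 8) from each flavour.
Σ min(cᵢ, 8) = 8 + 8 + 8 + 8 + 8 + 8 + 8 + 8 + 8 + 8 + 8 + 8 = 96.
Draw number 96 + 1 = 97 must push one box to 9.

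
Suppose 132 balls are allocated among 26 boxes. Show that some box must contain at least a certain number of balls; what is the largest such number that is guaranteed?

6

The 26 boxes are the holes and the 132 balls are the pigeons.
If every box held at most 5 balls, the total would be at most 26 × 5 = 130, which is less than 132.
So some box holds at least ⌈132/26⌉ = 6 balls.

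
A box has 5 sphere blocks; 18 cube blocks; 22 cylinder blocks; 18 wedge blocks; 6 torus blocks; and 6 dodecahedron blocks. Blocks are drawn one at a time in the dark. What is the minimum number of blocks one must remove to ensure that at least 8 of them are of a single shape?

39

By the pigeonhole principle, the 6 shapes are the holes; the blocks drawn are the pigeons.
To avoid 8 of any one shape, the worst case takes at most 7 of each shape, or every block of a shape that has fewer than 7.
That gives 5 + 7 + 7 + 7 + 6 + 6 = 38 blocks with no shape reaching 8.
The next block forces some shape to 8, so 38 + 1 = 39.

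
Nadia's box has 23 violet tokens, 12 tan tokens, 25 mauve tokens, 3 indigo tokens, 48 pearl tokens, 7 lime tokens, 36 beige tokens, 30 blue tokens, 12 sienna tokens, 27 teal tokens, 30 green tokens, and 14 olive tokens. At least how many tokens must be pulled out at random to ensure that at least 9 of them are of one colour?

91

By the pigeonhole principle, put each drawn token into a box by colour. The largest draw with every box below 9 takes min(count, 8) from each colour; colours with fewer than 8 contribute all they have.
Σ min(cᵢ, 8) = 8 + 8 + 8 + 3 + 8 + 7 + 8 + 8 + 8 + 8 + 8 + 8 = 90.
Draw number 90 + 1 = 91 must push one box to 9.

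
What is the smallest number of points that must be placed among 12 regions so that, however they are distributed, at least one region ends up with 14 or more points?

157

With 156 points one could put exactly 13 in each of the 12 regions, and no region would reach 14.
By the pigeonhole principle, one more point must land in a region that already has 13, giving it 14.
So 12 × 13 + 1 = 157 points are required.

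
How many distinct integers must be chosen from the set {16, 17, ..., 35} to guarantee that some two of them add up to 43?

15

Two chosen integers sum to 43 exactly when both halves of some pair {x, 43−x} with 16 ≤ x ≤ 43−x ≤ 27 are chosen — 6 such pairs.
The remaining 8 elements (those with no distinct partner in range) can never complete a 43-sum, so the worst case takes all of them and one from each pair: 8 + 6 = 14.
By pigeonhole, the 15th integer has to be the second member of some pair, so 14 + 1 = 15.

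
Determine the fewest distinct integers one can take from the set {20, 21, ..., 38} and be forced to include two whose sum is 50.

15

A set avoiding the sum 50 can contain at most one of each pair {x, 50−x}, plus the 9 elements whose complement lies outside the range or equal to its own complement.
The integers 25, …, 38 (14 of them) are such a set: any two sum to at least 25+26 = 51 > 50.
By pigeonhole, any 15th integer completes one of the 5 pairs, so 15 choices force a sum of 50.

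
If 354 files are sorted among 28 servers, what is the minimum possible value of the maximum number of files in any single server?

The 28 servers are the holes and the 354 files are the pigeons.
If every server held at most 12 files, the total would be at most 28 × 12 = 336, which is less than 354.
So some server holds at least ⌈354/28⌉ = 13 files.

13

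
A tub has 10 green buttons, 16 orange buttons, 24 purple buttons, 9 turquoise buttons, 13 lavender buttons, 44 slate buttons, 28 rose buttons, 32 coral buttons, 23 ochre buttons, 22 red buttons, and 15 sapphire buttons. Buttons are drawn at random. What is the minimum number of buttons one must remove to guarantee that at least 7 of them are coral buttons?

211

In the worst case for collecting coral buttons, every non-coral button comes out first.
There are 10 + 16 + 24 + 9 + 13 + 44 + 28 + 23 + 22 + 15 = 204 non-coral buttons altogether.
After those, each further button must be coral, so 204 + 7 = 211 draws guarantee 7 coral buttons.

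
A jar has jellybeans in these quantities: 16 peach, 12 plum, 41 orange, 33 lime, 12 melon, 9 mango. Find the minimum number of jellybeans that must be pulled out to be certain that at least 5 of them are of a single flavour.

25

The 6 flavours are the holes; the jellybeans drawn are the pigeons.
To avoid 5 of any one flavour, the worst case takes at most 4 of each flavour.
That gives 4 + 4 + 4 + 4 + 4 + 4 = 24 jellybeans with no flavour reaching 5.
The next jellybean forces some flavour to 5, so 24 + 1 = 25.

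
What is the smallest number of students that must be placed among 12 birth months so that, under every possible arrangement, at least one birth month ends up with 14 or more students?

157

With 156 students one could put exactly 13 in each of the 12 birth months, and no birth month would reach 14.
By pigeonhole, one more student must land in a birth month that already has 13, giving it 14.
So 12 × 13 + 1 = 157 students are required.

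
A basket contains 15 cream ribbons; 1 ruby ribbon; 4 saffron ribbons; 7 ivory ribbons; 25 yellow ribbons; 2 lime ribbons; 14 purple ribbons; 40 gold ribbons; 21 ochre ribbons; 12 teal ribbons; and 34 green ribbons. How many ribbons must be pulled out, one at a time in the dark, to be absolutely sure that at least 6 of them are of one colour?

By pigeonhole, put each drawn ribbon into a box by colour. The largest draw with every box below 6 takes min(count, 5) from each colour; colours with fewer than 5 contribute all they have.
Σ min(cᵢ, 5) = 5 + 1 + 4 + 5 + 5 + 2 + 5 + 5 + 5 + 5 + 5 = 47.
Draw number 47 + 1 = 48 must push one box to 6.

48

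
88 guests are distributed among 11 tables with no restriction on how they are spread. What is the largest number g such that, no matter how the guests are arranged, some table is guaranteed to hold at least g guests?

8

By pigeonhole, the 11 tables are the holes and the 88 guests are the pigeons.
If every table held at most 7 guests, the total would be at most 11 × 7 = 77, which is less than 88.
So some table holds at least ⌈88/11⌉ = 8 guests.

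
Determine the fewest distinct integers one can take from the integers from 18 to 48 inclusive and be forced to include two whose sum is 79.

Two chosen integers sum to 79 exactly when both halves of some pair {x, 79−x} with 31 ≤ x ≤ 79−x ≤ 48 are chosen — 9 such pairs.
The remaining 13 elements (those with no distinct partner in range) can never complete a 79-sum, so the worst case takes all of them and one from each pair: 13 + 9 = 22.
By the pigeonhole principle, the 23rd integer has to be the second member of some pair, so 22 + 1 = 23.

23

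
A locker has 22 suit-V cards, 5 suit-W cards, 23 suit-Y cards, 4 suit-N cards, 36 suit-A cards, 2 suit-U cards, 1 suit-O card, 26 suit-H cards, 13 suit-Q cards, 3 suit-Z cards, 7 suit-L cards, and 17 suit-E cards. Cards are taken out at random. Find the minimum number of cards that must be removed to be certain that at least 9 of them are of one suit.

71

Pigeonhole: the 12 suits are the holes; the cards drawn are the pigeons.
To avoid 9 of any one suit, the worst case takes at most 8 of each suit, or every card of a suit that has fewer than 8.
That gives 8 + 5 + 8 + 4 + 8 + 2 + 1 + 8 + 8 + 3 + 7 + 8 = 70 cards with no suit reaching 9.
The next card forces some suit to 9, so 70 + 1 = 71.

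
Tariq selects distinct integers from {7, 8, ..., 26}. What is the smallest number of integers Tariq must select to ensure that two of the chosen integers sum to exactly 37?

13

Group the elements by complementary pair {x, 37−x}: {11,26}, {12,25}, {13,24}, …, giving 8 two-element pairs and 4 integers whose partner 37−x falls outside [7,26].
Pigeonhole: treating each of those 12 groups as a pigeonhole, one can pick one integer per group — 12 integers — with no two summing to 37.
The 13th integer lands in an occupied pair, forcing a sum of 37.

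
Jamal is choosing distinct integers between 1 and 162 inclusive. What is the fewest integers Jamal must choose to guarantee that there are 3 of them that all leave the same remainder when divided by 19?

The 19 residue classes mod 19 are the pigeonholes.
With 38 integers one could put 2 in each residue class and have no class reach 3.
The 39th integer pushes some class to 3, so 19·2 + 1 = 39.

39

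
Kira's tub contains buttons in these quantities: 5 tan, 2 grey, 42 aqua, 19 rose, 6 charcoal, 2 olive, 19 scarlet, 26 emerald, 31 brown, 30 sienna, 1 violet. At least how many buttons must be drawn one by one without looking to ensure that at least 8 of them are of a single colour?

Put each drawn button into a box by colour. The largest draw with every box below 8 takes min(count, 7) from each colour; colours with fewer than 7 contribute all they have.
Σ min(cᵢ, 7) = 5 + 2 + 7 + 7 + 6 + 2 + 7 + 7 + 7 + 7 + 1 = 58.
Draw number 58 + 1 = 59 must push one box to 8.

59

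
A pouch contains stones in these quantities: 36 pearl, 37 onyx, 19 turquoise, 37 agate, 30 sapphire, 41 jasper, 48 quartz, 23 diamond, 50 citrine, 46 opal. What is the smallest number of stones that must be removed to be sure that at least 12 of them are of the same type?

111

Put each drawn stone into a box by type. The largest draw with every box below 12 takes min(count, 11) from each type.
Σ min(cᵢ, 11) = 11 + 11 + 11 + 11 + 11 + 11 + 11 + 11 + 11 + 11 = 110.
Draw number 110 + 1 = 111 must push one box to 12.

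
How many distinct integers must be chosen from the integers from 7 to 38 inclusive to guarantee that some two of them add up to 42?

Two chosen integers sum to 42 exactly when both halves of some pair {x, 42−x} with 7 ≤ x ≤ 42−x ≤ 35 are chosen — 14 such pairs.
The remaining 4 elements (those with no distinct partner in range) can never complete a 42-sum, so the worst case takes all of them and one from each pair: 4 + 14 = 18.
By the pigeonhole principle, the 19th integer has to be the second member of some pair, so 18 + 1 = 19.

19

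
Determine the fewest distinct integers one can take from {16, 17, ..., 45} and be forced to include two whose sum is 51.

21

Group the elements by complementary pair {x, 51−x}: {16,35}, {17,34}, {18,33}, …, giving 10 two-element pairs and 10 integers whose partner 51−x falls outside [16,45].
Treating each of those 20 groups as a pigeonhole, one can pick one integer per group — 20 integers — with no two summing to 51.
The 21st integer lands in an occupied pair, forcing a sum of 51.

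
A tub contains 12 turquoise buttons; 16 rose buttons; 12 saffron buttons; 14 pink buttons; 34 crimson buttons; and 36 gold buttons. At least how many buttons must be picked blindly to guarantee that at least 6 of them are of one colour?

Put each drawn button into a box by colour. The largest draw with every box below 6 takes min(count, 5) from each colour.
Σ min(cᵢ, 5) = 5 + 5 + 5 + 5 + 5 + 5 = 30.
Draw number 30 + 1 = 31 must push one box to 6.

31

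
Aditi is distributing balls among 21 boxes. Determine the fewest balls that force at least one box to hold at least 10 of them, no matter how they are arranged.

With 189 balls one could put exactly 9 in each of the 21 boxes, and no box would reach 10.
One more ball must land in a box that already has 9, giving it 10.
So 21 × 9 + 1 = 190 balls are required.

190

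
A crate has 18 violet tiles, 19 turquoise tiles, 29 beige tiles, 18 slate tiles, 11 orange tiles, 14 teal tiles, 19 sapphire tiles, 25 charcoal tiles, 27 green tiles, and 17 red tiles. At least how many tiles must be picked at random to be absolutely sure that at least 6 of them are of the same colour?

An adversary could hand out at most 5 tiles per colour: 5 + 5 + 5 + 5 + 5 + 5 + 5 + 5 + 5 + 5 = 50 tiles and still no colour has 6.
By the pigeonhole principle, one more tile lands in a colour already at 5, so 51 draws are enough and 50 are not.

51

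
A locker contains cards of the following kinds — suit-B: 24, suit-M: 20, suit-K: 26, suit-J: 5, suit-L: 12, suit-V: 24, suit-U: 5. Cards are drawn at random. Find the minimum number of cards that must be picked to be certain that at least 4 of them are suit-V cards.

96

In the worst case for collecting suit-V cards, every non-suit-V card comes out first.
There are 24 + 20 + 26 + 5 + 12 + 5 = 92 non-suit-V cards altogether.
After those, each further card must be suit-V, so 92 + 4 = 96 draws guarantee 4 suit-V cards.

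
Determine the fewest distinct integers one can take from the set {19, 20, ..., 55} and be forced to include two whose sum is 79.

22

Group the elements by complementary pair {x, 79−x}: {24,55}, {25,54}, {26,53}, …, giving 16 two-element pairs and 5 integers whose partner 79−x falls outside [19,55].
Pigeonhole: treating each of those 21 groups as a pigeonhole, one can pick one integer per group — 21 integers — with no two summing to 79.
The 22nd integer lands in an occupied pair, forcing a sum of 79.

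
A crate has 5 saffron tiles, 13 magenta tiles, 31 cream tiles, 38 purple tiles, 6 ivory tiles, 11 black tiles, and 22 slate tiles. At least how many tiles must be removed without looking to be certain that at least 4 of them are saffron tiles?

125

In the worst case for collecting saffron tiles, every non-saffron tile comes out first.
There are 13 + 31 + 38 + 6 + 11 + 22 = 121 non-saffron tiles altogether.
After those, each further tile must be saffron, so 121 + 4 = 125 draws guarantee 4 saffron tiles.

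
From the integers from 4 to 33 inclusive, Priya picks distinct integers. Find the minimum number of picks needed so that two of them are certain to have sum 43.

19

Group the elements by complementary pair {x, 43−x}: {10,33}, {11,32}, {12,31}, …, giving 12 two-element pairs and 6 integers whose partner 43−x falls outside [4,33].
Treating each of those 18 groups as a pigeonhole, one can pick one integer per group — 18 integers — with no two summing to 43.
The 19th integer lands in an occupied pair, forcing a sum of 43.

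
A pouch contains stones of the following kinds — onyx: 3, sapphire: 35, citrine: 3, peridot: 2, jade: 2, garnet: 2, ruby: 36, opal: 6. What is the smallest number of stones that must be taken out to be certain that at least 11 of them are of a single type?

39

An adversary could hand out at most 10 stones per type (6 types run out sooner): 3 + 10 + 3 + 2 + 2 + 2 + 10 + 6 = 38 stones and still no type has 11.
By the pigeonhole principle, one more stone lands in a type already at 10, so 39 draws are enough and 38 are not.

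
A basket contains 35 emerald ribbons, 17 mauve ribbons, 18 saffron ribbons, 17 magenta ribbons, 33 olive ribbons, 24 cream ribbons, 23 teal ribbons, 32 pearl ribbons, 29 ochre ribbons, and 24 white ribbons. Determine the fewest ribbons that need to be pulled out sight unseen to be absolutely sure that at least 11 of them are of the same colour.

101

Pigeonhole: the 10 colours are the holes; the ribbons drawn are the pigeons.
To avoid 11 of any one colour, the worst case takes at most 10 of each colour.
That gives 10 + 10 + 10 + 10 + 10 + 10 + 10 + 10 + 10 + 10 = 100 ribbons with no colour reaching 11.
The next ribbon forces some colour to 11, so 100 + 1 = 101.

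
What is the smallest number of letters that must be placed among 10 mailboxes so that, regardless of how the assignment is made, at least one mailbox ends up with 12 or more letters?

With 110 letters one could put exactly 11 in each of the 10 mailboxes, and no mailbox would reach 12.
Pigeonhole: one more letter must land in a mailbox that already has 11, giving it 12.
So 10 × 11 + 1 = 111 letters are required.

111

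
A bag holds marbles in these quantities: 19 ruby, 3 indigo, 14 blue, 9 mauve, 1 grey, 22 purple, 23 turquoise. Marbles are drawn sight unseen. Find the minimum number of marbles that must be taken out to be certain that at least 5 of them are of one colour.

Pigeonhole: put each drawn marble into a box by colour. The largest draw with every box below 5 takes min(count, 4) from each colour; colours with fewer than 4 contribute all they have.
Σ min(cᵢ, 4) = 4 + 3 + 4 + 4 + 1 + 4 + 4 = 24.
Draw number 24 + 1 = 25 must push one box to 5.

25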